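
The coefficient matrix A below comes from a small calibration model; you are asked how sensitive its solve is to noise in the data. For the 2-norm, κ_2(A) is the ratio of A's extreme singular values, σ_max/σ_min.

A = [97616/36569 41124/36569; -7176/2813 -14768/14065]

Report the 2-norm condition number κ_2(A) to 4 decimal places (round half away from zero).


242.5000

form AᵀA = [21678400/1590121 45162432/7950605; 45162432/7950605 94099216/39753025] with trace 3763664/235225 and determinant 1024/235225
solving λ² − 3763664/235225·λ + 1024/235225 = 0 gives λ = 16, 64/235225
κ = σ_max/σ_min = 4/(8/485) = 242.5000


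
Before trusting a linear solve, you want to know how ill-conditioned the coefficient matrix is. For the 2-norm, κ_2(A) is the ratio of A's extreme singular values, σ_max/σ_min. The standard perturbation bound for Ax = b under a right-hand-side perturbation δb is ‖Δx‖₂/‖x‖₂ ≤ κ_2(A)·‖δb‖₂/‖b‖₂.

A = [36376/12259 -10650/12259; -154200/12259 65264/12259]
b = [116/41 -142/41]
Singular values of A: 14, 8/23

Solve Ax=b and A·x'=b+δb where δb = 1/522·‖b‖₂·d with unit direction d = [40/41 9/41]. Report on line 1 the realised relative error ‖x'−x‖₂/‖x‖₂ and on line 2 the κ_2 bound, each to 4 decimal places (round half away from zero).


from the listed singular values, σ₁ = 14, σ_n = 8/23
κ_2(A) = 14 / (8/23) = 40.2500
worst-case relative error ≤ 40.2500 × 1/522 = 0.0771
solve Ax = b  →  x = [2.4753 5.1978]
‖b‖ = 4.4721, ‖x‖ = 5.7571
with δb = [0.0084 0.0019], A·Δx = δb → ‖Δx‖ = 0.0246
realised ‖Δx‖/‖x‖ = 0.0043
realised/bound (from unrounded values) ≈ 0.0555

0.0043
0.0771


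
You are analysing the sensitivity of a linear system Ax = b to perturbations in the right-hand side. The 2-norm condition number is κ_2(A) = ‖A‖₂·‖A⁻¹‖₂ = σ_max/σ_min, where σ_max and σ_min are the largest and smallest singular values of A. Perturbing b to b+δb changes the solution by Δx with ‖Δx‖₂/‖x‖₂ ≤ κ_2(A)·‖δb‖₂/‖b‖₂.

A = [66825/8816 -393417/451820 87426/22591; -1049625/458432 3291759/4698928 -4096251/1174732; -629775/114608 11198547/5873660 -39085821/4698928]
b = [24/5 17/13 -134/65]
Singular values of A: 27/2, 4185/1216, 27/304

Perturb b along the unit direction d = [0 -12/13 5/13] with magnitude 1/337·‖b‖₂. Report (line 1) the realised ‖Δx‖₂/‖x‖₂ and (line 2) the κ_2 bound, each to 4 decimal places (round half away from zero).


0.0080
0.4510

σ_max = 27/2, σ_min = 27/304
condition number: (27/2) ÷ (27/304) = 152.0000
bound on ‖Δx‖/‖x‖: κ·ε = 152.0000·1/337 = 0.4510
solve Ax = b  →  x = [0.8356 -21.8844 -5.3203]
‖b‖₂ = 5.3852 and ‖x‖₂ = 22.5373
with δb = [0.0000 -0.0148 0.0061], A·Δx = δb → ‖Δx‖ = 0.1799
relative error = 0.0080
so the bound overstates the realised error by a factor of ≈ 56.4985 (computed from the unrounded values)


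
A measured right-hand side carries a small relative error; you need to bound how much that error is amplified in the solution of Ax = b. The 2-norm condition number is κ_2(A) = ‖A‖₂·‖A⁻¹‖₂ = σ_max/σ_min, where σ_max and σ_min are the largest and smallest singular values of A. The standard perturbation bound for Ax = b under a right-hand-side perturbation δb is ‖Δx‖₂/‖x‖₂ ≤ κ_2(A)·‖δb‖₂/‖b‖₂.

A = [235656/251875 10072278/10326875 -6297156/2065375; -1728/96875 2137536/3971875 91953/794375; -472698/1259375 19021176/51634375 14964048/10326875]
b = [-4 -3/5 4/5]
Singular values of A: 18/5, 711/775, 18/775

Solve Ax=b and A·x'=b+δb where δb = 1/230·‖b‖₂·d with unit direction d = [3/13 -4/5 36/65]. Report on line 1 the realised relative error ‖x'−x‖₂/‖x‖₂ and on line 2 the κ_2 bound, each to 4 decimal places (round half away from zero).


from the listed singular values, σ₁ = 18/5, σ_n = 18/775
κ = σ_max/σ_min = (18/5)/(18/775) = 155.0000
perturbation bound = 155.0000·1/230 = 0.6739
solve Ax = b  →  x = [-0.3111 -1.2976 0.8014]
2-norm of b is 4.1231; of x, 1.5565
with δb = [0.0041 -0.0143 0.0099], A·Δx = δb → ‖Δx‖ = 0.7718
realised ‖Δx‖/‖x‖ = 0.4959
so the bound overstates the realised error by a factor of ≈ 1.3590 (computed from the unrounded values)

0.4959
0.6739


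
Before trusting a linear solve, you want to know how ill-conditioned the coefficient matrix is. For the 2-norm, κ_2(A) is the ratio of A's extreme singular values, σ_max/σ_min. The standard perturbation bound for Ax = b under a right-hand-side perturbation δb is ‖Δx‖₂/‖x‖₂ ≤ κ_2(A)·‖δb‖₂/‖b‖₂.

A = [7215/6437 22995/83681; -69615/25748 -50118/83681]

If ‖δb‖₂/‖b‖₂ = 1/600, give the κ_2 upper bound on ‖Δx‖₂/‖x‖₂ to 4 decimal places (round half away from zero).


0.2093

M = AᵀA = [5679147825/662959504 159715395/82869938; 159715395/82869938 17991621/41434969]. tr(M)=3549681/394384, det(M)=2025/394384
solving λ² − 3549681/394384·λ + 2025/394384 = 0 gives λ = 9, 225/394384
κ = σ_max/σ_min = 3/(15/628) = 125.6000
κ_2(A)·‖δb‖/‖b‖ = 0.2093


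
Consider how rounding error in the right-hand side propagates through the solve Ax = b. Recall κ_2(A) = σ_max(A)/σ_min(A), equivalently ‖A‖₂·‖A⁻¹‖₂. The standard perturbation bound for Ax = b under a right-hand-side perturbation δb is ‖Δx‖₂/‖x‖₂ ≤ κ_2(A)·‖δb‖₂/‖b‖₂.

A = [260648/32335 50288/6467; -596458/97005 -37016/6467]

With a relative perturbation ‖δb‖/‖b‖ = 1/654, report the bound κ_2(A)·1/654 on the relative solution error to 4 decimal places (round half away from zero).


M = AᵀA = [38687942596/376398801 12280177840/125466267; 12280177840/125466267 3899067200/41822089]. tr(M)=87728356/447561, det(M)=1254400/447561
eigenvalues of AᵀA: λ = (tr ± √(tr²−4·det))/2 = 196, 6400/447561
so κ_2 = √(196 / (6400/447561)) = 117.0750
perturbation bound = 117.0750·1/654 = 0.1790

0.1790


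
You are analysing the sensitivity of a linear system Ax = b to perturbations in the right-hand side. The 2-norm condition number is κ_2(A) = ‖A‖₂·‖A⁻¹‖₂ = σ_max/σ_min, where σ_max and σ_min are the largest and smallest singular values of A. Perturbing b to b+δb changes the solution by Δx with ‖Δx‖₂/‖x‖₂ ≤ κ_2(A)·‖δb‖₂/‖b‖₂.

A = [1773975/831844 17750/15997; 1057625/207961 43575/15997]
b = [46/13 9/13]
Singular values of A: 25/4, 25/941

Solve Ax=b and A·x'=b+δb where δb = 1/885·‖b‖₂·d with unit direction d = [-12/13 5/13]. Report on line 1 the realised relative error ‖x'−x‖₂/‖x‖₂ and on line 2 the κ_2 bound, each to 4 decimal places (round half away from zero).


0.0014
0.2658

largest singular value 25/4, smallest 25/941
κ_2(A) = (25/4) / (25/941) = 235.2500
worst-case relative error ≤ 235.2500 × 1/885 = 0.2658
solve Ax = b  →  x = [53.4212 -99.4847]
2-norm of b is 3.6056; of x, 112.9205
with δb = [-0.0038 0.0016], A·Δx = δb → ‖Δx‖ = 0.1533
dividing the unrounded norms, ‖Δx‖/‖x‖ = 0.0014
realised/bound (from unrounded values) ≈ 0.0051


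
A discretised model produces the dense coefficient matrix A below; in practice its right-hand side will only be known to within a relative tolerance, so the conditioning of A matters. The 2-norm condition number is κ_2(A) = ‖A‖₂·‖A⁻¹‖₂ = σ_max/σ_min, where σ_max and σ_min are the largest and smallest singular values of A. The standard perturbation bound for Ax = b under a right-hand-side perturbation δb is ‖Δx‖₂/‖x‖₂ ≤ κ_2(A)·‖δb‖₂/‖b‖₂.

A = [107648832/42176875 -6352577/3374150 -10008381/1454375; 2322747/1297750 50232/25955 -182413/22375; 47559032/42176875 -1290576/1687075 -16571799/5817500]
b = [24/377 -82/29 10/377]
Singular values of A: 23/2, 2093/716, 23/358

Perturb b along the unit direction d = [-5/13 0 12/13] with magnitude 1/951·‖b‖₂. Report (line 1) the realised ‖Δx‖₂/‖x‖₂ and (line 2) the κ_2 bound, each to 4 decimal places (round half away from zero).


0.0656
0.1882

largest singular value 23/2, smallest 23/358
κ_2(A) = (23/2) / (23/358) = 179.0000
bound on ‖Δx‖/‖x‖: κ·ε = 179.0000·1/951 = 0.1882
solve Ax = b  →  x = [0.1352 -0.6568 0.2206]
‖b‖₂ = 2.8284 and ‖x‖₂ = 0.7059
Δx = A⁻¹·δb where δb = 1/951·2.8284·d; ‖Δx‖ = 0.0463
realised ‖Δx‖/‖x‖ = 0.0656
tightness: 0.0656 against a bound of 0.1882 (unrounded ratio ≈ 0.3484)


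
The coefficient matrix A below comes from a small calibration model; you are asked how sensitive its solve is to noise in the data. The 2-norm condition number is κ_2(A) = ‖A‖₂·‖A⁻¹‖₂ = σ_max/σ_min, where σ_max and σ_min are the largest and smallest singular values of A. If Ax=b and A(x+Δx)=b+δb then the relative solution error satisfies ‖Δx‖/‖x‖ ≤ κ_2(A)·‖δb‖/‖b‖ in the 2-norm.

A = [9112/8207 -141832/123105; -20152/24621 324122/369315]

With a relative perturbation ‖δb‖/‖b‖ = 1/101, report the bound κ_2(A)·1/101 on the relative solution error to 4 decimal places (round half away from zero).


1.2609

M = AᵀA = [1153360000/606193641 -3632613040/1818580923; -3632613040/1818580923 11444076676/5455742769]. tr(M)=25950436/6487209, det(M)=6400/6487209
eigenvalues of AᵀA: λ = (tr ± √(tr²−4·det))/2 = 4, 1600/6487209
so κ_2 = √(4 / (1600/6487209)) = 127.3500
perturbation bound = 127.3500·1/101 = 1.2609


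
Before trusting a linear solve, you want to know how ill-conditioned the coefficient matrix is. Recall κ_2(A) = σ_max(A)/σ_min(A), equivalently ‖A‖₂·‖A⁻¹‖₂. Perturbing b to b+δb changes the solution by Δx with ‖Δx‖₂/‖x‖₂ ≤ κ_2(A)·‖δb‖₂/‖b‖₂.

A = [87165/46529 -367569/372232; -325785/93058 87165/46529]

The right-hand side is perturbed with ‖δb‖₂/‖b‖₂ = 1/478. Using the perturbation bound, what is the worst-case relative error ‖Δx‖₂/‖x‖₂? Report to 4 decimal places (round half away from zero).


form AᵀA = [472411125/29964676 -503900865/59929352; -503900865/59929352 2150042049/479434816] with trace 33593841/1658944 and determinant 18225/6635776
eigenvalues of AᵀA: λ = (tr ± √(tr²−4·det))/2 = 81/4, 225/1658944
κ_2(A) = √(λ_max/λ_min) = √((81/4) / (225/1658944)) = 386.4000
perturbation bound = 386.4000·1/478 = 0.8084

0.8084


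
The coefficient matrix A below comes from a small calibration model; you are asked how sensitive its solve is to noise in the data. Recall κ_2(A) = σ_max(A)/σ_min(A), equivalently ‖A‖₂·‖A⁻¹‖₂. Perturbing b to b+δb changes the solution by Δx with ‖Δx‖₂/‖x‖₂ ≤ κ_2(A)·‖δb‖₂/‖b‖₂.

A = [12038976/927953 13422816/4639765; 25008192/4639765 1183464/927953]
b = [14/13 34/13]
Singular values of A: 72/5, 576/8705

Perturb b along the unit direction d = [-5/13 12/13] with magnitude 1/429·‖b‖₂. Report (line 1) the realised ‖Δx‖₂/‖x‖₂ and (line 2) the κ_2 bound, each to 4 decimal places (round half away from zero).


0.0033
0.5073

largest singular value 72/5, smallest 576/8705
κ_2(A) = (72/5) / (576/8705) = 217.6250
perturbation bound = 217.6250·1/429 = 0.5073
solve Ax = b  →  x = [-6.4994 29.5190]
‖b‖ = 2.8284, ‖x‖ = 30.2260
with δb = [-0.0025 0.0061], A·Δx = δb → ‖Δx‖ = 0.0996
dividing the unrounded norms, ‖Δx‖/‖x‖ = 0.0033
so the bound overstates the realised error by a factor of ≈ 153.8857 (computed from the unrounded values)


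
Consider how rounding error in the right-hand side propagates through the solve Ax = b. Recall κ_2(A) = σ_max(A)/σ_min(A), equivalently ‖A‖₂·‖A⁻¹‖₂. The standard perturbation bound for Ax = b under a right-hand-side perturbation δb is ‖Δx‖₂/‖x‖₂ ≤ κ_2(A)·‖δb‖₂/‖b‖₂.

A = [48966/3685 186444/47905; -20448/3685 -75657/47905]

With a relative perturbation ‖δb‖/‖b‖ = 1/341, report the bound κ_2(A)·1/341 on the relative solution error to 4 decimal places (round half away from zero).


1.0806

M = AᵀA = [563157972/2715845 164253096/2715845; 164253096/2715845 47911653/2715845]. tr(M)=122213925/543169, det(M)=202500/543169
solving λ² − 122213925/543169·λ + 202500/543169 = 0 gives λ = 225, 900/543169
κ_2(A) = √(λ_max/λ_min) = √(225 / (900/543169)) = 368.5000
perturbation bound = 368.5000·1/341 = 1.0806


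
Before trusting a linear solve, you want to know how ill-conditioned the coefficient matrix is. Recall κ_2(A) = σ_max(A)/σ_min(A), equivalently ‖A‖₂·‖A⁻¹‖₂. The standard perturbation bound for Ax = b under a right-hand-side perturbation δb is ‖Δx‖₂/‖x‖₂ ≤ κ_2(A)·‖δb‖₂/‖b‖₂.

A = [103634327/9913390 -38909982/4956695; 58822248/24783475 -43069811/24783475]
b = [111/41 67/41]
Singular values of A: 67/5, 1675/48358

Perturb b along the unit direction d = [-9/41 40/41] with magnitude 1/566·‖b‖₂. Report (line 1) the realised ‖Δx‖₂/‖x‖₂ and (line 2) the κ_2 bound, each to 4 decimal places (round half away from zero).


largest singular value 67/5, smallest 1675/48358
condition number: (67/5) ÷ (1675/48358) = 386.8640
bound on ‖Δx‖/‖x‖: κ·ε = 386.8640·1/566 = 0.6835
solve Ax = b  →  x = [17.5014 22.9620]
‖b‖ = 3.1623, ‖x‖ = 28.8713
δb = ε·‖b‖·d = [-0.0012 0.0055]; solving A·Δx = δb gives ‖Δx‖ = 0.1613
relative error = 0.0056
realised/bound (from unrounded values) ≈ 0.0082

0.0056
0.6835


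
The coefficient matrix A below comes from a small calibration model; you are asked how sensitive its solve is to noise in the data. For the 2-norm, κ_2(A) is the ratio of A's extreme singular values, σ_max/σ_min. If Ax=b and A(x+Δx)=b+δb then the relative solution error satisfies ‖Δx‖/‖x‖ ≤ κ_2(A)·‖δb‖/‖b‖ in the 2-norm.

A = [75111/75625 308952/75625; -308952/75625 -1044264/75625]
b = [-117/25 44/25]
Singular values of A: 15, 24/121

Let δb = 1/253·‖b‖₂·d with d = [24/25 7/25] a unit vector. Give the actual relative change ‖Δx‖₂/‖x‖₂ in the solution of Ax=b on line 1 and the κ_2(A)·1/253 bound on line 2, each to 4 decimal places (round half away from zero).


0.0049
0.2989

largest singular value 15, smallest 24/121
κ_2(A) = 15 / (24/121) = 75.6250
κ_2(A)·‖δb‖/‖b‖ = 0.2989
solve Ax = b  →  x = [19.3040 -5.8387]
2-norm of b is 5.0000; of x, 20.1677
Δx = A⁻¹·δb where δb = 1/253·5.0000·d; ‖Δx‖ = 0.0996
relative error = 0.0049
realised/bound (from unrounded values) ≈ 0.0165


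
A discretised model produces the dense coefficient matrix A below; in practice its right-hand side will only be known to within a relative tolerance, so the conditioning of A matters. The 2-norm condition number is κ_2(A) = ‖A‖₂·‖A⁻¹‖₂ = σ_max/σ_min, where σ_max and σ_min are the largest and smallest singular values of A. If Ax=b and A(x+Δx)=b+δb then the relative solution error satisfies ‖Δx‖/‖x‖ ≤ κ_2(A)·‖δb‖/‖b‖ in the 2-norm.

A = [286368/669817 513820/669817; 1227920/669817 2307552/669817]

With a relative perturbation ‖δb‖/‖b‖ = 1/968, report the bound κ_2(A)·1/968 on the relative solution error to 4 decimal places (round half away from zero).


0.2482

M = AᵀA = [945743104/266897569 1773129600/266897569; 1773129600/266897569 3324691984/266897569]. tr(M)=14776592/923521, det(M)=4096/923521
λ_max, λ_min = (14776592/923521 ± √218332540166400/852891037441)/2 = 16, 256/923521
so κ_2 = √(16 / (256/923521)) = 240.2500
κ_2(A)·‖δb‖/‖b‖ = 0.2482


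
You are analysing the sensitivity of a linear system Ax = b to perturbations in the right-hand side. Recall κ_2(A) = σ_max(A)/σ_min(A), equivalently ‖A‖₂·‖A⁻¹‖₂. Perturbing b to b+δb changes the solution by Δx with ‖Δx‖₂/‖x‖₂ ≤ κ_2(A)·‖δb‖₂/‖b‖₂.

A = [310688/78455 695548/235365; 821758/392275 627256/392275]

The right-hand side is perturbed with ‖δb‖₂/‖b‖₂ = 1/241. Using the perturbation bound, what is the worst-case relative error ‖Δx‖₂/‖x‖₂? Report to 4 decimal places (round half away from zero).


form AᵀA = [10686719876/532455625 24044354096/1597366875; 24044354096/1597366875 54102859216/4792100625] with trace 6011333524/191684025 and determinant 153664/7667361
λ_max, λ_min = (6011333524/191684025 ± √36133185243364498576/36742765440200625)/2 = 784/25, 4900/7667361
σ_max=√(784/25)=(28/5), σ_min=√(4900/7667361)=(70/2769) → κ = 221.5200
κ_2(A)·‖δb‖/‖b‖ = 0.9192

0.9192


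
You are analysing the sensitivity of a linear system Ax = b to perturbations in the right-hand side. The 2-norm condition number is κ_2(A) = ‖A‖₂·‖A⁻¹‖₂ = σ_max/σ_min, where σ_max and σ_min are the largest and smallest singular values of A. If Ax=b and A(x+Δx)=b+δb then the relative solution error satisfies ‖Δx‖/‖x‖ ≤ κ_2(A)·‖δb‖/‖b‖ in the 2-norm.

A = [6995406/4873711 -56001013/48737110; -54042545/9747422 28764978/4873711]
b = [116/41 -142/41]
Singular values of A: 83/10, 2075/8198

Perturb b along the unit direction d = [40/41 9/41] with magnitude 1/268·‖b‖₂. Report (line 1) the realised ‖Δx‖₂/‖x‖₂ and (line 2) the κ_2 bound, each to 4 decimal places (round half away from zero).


0.0083
0.1224

σ_max = 83/10, σ_min = 2075/8198
condition number: (83/10) ÷ (2075/8198) = 32.7920
worst-case relative error ≤ 32.7920 × 1/268 = 0.1224
solve Ax = b  →  x = [6.0543 5.1005]
‖b‖ = 4.4721, ‖x‖ = 7.9164
re-solving with b+δb shifts x by Δx of norm 0.0659
dividing the unrounded norms, ‖Δx‖/‖x‖ = 0.0083
tightness: 0.0083 against a bound of 0.1224 (unrounded ratio ≈ 0.0681)


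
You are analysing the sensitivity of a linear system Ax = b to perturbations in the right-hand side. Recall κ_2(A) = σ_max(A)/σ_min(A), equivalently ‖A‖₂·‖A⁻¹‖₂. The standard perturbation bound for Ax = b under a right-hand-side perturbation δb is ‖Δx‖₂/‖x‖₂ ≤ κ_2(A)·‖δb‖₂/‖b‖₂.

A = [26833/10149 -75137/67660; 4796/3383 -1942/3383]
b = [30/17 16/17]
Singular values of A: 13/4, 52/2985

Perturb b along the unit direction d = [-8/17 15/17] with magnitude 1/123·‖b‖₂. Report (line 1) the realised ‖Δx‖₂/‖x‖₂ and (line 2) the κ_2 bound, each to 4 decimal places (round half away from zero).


1.5168
1.5168

from the listed singular values, σ₁ = 13/4, σ_n = 52/2985
condition number: (13/4) ÷ (52/2985) = 186.5625
perturbation bound = 186.5625·1/123 = 1.5168
solve Ax = b  →  x = [0.5680 -0.2367]
‖b‖₂ = 2.0000 and ‖x‖₂ = 0.6154
with δb = [-0.0077 0.0143], A·Δx = δb → ‖Δx‖ = 0.9334
dividing the unrounded norms, ‖Δx‖/‖x‖ = 1.5168
realised/bound = 1 exactly: the bound is attained for this b and d


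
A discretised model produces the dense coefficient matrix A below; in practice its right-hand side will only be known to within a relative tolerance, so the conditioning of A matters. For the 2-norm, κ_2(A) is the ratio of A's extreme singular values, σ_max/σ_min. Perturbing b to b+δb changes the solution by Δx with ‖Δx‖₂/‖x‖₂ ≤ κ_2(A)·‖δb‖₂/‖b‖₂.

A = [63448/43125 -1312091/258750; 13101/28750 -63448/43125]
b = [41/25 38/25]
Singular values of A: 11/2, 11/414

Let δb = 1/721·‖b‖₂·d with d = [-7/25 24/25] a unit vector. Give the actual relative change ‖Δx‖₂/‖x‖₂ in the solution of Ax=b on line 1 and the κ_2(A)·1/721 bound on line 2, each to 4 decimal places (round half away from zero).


largest singular value 11/2, smallest 11/414
κ_2(A) = (11/2) / (11/414) = 207.0000
κ_2(A)·‖δb‖/‖b‖ = 0.2871
solve Ax = b  →  x = [36.2327 10.1891]
‖b‖₂ = 2.2361 and ‖x‖₂ = 37.6381
δb = ε·‖b‖·d = [-0.0009 0.0030]; solving A·Δx = δb gives ‖Δx‖ = 0.1167
relative error = 0.0031
so the bound overstates the realised error by a factor of ≈ 92.5775 (computed from the unrounded values)

0.0031
0.2871


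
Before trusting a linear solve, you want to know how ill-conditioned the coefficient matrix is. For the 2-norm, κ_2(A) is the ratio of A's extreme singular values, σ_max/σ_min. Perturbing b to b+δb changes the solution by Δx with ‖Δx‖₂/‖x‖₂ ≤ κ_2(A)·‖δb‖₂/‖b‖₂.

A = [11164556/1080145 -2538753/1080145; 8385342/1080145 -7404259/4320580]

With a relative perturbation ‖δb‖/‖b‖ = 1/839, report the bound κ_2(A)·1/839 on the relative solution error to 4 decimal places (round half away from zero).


form AᵀA = [7798450845364/46668528841 -3509268882525/93337057682; -3509268882525/93337057682 6317892802369/746696461456] with trace 77985191153/444197776 and determinant 7890481/27762361
solving λ² − 77985191153/444197776·λ + 7890481/27762361 = 0 gives λ = 2809/16, 44944/27762361
κ = σ_max/σ_min = (53/4)/(212/5269) = 329.3125
perturbation bound = 329.3125·1/839 = 0.3925

0.3925


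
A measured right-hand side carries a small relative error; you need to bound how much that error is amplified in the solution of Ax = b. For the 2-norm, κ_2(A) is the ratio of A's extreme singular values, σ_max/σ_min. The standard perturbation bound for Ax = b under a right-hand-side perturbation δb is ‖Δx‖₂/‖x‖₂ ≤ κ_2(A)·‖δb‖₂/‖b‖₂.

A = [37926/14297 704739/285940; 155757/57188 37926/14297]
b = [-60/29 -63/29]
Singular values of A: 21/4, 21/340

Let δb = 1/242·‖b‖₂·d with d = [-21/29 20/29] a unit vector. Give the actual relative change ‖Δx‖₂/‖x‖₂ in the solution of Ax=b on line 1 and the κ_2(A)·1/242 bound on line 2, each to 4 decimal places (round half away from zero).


σ_max = 21/4, σ_min = 21/340
κ = σ_max/σ_min = (21/4)/(21/340) = 85.0000
worst-case relative error ≤ 85.0000 × 1/242 = 0.3512
solve Ax = b  →  x = [-0.4138 -0.3941]
2-norm of b is 3.0000; of x, 0.5714
Δx = A⁻¹·δb where δb = 1/242·3.0000·d; ‖Δx‖ = 0.2007
dividing the unrounded norms, ‖Δx‖/‖x‖ = 0.3512
realised/bound = 1 exactly: the bound is attained for this b and d

0.3512
0.3512


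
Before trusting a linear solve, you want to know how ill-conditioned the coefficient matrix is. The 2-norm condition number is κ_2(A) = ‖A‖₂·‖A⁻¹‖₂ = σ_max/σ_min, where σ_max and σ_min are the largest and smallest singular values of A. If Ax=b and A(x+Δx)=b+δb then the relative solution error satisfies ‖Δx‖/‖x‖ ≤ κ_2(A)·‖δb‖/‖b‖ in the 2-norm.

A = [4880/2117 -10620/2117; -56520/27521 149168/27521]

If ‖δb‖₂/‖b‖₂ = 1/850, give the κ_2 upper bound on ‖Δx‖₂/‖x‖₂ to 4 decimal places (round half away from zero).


0.0344

M = AᵀA = [8584000/900601 -20439360/900601; -20439360/900601 49122064/900601]. tr(M)=341456/5329, det(M)=25600/5329
eigenvalues of AᵀA: λ = (tr ± √(tr²−4·det))/2 = 64, 400/5329
σ_max=√64=8, σ_min=√(400/5329)=(20/73) → κ = 29.2000
bound on ‖Δx‖/‖x‖: κ·ε = 29.2000·1/850 = 0.0344


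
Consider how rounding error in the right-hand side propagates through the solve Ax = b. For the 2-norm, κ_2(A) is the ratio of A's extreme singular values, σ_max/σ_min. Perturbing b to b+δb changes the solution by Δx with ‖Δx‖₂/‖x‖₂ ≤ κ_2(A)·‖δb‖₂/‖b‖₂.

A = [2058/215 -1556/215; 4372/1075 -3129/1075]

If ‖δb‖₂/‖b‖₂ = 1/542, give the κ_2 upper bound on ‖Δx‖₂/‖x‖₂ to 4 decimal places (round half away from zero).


form AᵀA = [124998484/1155625 -93736188/1155625; -93736188/1155625 70319041/1155625] with trace 7812701/46225 and determinant 114244/46225
solving λ² − 7812701/46225·λ + 114244/46225 = 0 gives λ = 169, 676/46225
so κ_2 = √(169 / (676/46225)) = 107.5000
bound on ‖Δx‖/‖x‖: κ·ε = 107.5000·1/542 = 0.1983

0.1983


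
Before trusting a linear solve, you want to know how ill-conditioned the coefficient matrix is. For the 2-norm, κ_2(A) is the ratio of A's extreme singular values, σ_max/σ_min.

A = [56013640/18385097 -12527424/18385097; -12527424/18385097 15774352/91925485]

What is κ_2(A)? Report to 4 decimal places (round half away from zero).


M = AᵀA = [1959824044096/201077805889 -2204726404608/1005389029445; -2204726404608/1005389029445 2481998205184/5026945147225]. tr(M)=30623200064/2990449225, det(M)=409600/119617969
λ_max, λ_min = (30623200064/2990449225 ± √937657893359513604096/8942786567303100625)/2 = 256/25, 40000/119617969
so κ_2 = √((256/25) / (40000/119617969)) = 174.9920

174.9920


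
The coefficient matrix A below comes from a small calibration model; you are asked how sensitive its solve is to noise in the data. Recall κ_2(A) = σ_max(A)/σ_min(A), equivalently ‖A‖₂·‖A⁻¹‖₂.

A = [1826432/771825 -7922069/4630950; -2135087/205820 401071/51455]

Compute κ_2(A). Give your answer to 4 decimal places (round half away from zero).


AᵀA = [641914261489/5670090000 -361067958611/4252567500; -361067958611/4252567500 812438160781/12757702500]; tr = 361079239861/2041232400, det = 159643225/326597184
λ_max, λ_min = (361079239861/2041232400 ± √130370070735514809049321/4166629710809760000)/2 = 17689/100, 225625/81649296
so κ_2 = √((17689/100) / (225625/81649296)) = 253.0080

253.0080


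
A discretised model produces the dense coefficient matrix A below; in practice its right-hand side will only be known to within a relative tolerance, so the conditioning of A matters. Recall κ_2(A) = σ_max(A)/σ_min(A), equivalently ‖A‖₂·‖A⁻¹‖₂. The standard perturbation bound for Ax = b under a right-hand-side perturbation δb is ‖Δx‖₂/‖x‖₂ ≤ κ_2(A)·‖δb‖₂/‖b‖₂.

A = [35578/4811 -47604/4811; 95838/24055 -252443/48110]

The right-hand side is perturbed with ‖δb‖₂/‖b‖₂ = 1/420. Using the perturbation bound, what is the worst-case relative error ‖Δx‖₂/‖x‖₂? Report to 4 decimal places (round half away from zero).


form AᵀA = [141279496/2002225 -188367453/2002225; -188367453/2002225 1004642041/8008900] with trace 62790401/320356 and determinant 30625/80089
eigenvalues of AᵀA: λ = (tr ± √(tr²−4·det))/2 = 196, 625/320356
σ_max=√196=14, σ_min=√(625/320356)=(25/566) → κ = 316.9600
perturbation bound = 316.9600·1/420 = 0.7547

0.7547


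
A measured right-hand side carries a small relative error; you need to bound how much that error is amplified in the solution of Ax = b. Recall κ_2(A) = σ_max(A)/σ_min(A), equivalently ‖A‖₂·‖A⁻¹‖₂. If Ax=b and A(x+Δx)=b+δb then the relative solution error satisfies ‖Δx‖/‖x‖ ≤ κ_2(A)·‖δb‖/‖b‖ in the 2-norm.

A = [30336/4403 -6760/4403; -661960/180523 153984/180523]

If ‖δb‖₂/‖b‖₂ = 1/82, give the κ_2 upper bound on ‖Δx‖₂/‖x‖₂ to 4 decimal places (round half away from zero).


3.1585

M = AᵀA = [6869099584/112763161 -1545523200/112763161; -1545523200/112763161 347850304/112763161]. tr(M)=4293248/67081, det(M)=4096/67081
solving λ² − 4293248/67081·λ + 4096/67081 = 0 gives λ = 64, 64/67081
σ_max=√64=8, σ_min=√(64/67081)=(8/259) → κ = 259.0000
bound on ‖Δx‖/‖x‖: κ·ε = 259.0000·1/82 = 3.1585


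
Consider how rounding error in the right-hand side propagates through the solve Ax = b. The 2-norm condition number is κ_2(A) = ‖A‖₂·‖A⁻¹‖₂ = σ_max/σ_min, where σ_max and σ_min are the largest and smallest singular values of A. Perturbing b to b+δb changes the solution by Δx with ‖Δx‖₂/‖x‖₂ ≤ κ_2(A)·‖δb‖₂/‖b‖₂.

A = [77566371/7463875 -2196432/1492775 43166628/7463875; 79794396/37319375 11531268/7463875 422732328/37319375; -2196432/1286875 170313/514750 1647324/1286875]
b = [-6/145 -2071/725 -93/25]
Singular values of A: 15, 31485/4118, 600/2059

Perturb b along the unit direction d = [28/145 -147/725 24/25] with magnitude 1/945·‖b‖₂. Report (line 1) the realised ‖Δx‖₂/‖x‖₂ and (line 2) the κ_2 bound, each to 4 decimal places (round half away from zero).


from the listed singular values, σ₁ = 15, σ_n = 600/2059
κ_2(A) = 15 / (600/2059) = 51.4750
bound on ‖Δx‖/‖x‖: κ·ε = 51.4750·1/945 = 0.0545
solve Ax = b  →  x = [2.5274 9.7733 -2.0622]
‖b‖₂ = 4.6904 and ‖x‖₂ = 10.3033
with δb = [0.0010 -0.0010 0.0048], A·Δx = δb → ‖Δx‖ = 0.0170
realised ‖Δx‖/‖x‖ = 0.0017
realised/bound (from unrounded values) ≈ 0.0303

0.0017
0.0545


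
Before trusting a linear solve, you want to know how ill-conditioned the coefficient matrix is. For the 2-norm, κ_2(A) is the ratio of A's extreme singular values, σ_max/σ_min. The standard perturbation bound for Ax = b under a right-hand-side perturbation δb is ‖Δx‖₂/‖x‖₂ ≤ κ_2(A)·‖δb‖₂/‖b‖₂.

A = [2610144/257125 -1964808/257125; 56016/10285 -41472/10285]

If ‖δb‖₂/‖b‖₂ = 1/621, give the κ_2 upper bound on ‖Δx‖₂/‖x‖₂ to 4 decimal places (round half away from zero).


M = AᵀA = [30359764224/228765625 -22769434368/228765625; -22769434368/228765625 17077594176/228765625]. tr(M)=1897494336/9150625, det(M)=107495424/228765625
solving λ² − 1897494336/9150625·λ + 107495424/228765625 = 0 gives λ = 5184/25, 20736/9150625
so κ_2 = √((5184/25) / (20736/9150625)) = 302.5000
worst-case relative error ≤ 302.5000 × 1/621 = 0.4871

0.4871


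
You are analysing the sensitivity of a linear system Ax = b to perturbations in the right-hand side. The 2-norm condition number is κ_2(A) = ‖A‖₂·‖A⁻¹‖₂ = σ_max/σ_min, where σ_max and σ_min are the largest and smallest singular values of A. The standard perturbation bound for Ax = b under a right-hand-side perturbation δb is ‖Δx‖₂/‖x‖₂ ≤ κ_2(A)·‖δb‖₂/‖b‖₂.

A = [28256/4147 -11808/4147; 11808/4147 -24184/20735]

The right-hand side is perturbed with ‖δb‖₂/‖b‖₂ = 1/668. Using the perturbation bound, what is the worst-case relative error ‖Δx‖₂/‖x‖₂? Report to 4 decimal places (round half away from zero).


0.5969

form AᵀA = [72140800/1322893 -150292224/6614465; -150292224/6614465 313122112/33072325] with trace 162818624/2544025 and determinant 65536/2544025
eigenvalues of AᵀA: λ = (tr ± √(tr²−4·det))/2 = 64, 1024/2544025
so κ_2 = √(64 / (1024/2544025)) = 398.7500
worst-case relative error ≤ 398.7500 × 1/668 = 0.5969


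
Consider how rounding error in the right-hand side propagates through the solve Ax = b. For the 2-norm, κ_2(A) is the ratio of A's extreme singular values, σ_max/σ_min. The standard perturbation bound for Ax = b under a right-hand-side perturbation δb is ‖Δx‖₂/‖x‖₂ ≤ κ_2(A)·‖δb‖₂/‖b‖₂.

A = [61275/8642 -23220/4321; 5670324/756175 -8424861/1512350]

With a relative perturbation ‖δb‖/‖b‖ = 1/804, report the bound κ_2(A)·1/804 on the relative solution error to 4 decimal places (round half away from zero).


AᵀA = [289650067569/2719622500 -54307437552/679905625; -54307437552/679905625 162932713281/2719622500]; tr = 9051655617/54392450, det = 276922881/435139600
eigenvalues of AᵀA: λ = (tr ± √(tr²−4·det))/2 = 16641/100, 16641/4351396
κ = σ_max/σ_min = (129/10)/(129/2086) = 208.6000
perturbation bound = 208.6000·1/804 = 0.2595

0.2595


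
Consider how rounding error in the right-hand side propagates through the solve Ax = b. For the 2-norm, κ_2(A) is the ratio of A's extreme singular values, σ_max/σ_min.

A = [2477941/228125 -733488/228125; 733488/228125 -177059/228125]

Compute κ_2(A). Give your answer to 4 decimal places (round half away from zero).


73.0000

AᵀA = [10685113993/83265625 -3115857024/83265625; -3115857024/83265625 910967257/83265625]; tr = 3710746/26645, det = 12117361/3330625
eigenvalues of AᵀA: λ = (tr ± √(tr²−4·det))/2 = 3481/25, 3481/133225
so κ_2 = √((3481/25) / (3481/133225)) = 73.0000


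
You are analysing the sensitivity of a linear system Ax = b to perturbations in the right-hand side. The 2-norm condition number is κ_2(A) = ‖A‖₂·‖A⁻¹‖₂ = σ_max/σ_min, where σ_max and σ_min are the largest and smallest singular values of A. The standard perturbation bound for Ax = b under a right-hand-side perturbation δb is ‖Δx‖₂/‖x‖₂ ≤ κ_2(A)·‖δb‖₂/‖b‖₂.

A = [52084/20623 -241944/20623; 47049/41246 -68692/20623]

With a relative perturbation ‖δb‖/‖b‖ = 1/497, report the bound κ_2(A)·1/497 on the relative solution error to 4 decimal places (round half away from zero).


0.0633

M = AᵀA = [13064580625/1701232516 -14217356250/425308129; -14217356250/425308129 63255490000/425308129]. tr(M)=158290625/1012036, det(M)=6250000/253009
solving λ² − 158290625/1012036·λ + 6250000/253009 = 0 gives λ = 625/4, 40000/253009
σ_max=√(625/4)=(25/2), σ_min=√(40000/253009)=(200/503) → κ = 31.4375
perturbation bound = 31.4375·1/497 = 0.0633


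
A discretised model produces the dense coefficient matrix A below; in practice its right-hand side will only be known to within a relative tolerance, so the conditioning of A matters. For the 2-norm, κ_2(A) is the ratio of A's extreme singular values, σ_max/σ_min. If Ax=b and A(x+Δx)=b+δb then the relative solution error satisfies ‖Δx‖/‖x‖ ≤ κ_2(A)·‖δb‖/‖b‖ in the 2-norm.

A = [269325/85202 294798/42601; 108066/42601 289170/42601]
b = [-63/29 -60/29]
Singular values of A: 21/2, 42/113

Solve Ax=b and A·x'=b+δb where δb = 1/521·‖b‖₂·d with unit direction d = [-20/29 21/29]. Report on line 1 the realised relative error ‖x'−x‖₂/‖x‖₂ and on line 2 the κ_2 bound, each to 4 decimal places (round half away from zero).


largest singular value 21/2, smallest 42/113
condition number: (21/2) ÷ (42/113) = 28.2500
bound on ‖Δx‖/‖x‖: κ·ε = 28.2500·1/521 = 0.0542
solve Ax = b  →  x = [-0.1099 -0.2637]
2-norm of b is 3.0000; of x, 0.2857
re-solving with b+δb shifts x by Δx of norm 0.0155
relative error = 0.0542
realised/bound = 1 exactly: the bound is attained for this b and d

0.0542
0.0542


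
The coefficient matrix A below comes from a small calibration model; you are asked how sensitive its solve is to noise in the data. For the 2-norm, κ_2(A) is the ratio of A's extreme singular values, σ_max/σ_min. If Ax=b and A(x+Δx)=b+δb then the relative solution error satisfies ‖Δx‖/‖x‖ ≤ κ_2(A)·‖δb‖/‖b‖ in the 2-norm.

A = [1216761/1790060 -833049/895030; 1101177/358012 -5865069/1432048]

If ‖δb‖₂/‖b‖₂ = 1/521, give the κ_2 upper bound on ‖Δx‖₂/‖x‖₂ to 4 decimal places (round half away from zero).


0.6704

AᵀA = [9457250733/953097800 -100875044277/7624782400; -100875044277/7624782400 538007126769/30499129600]; tr = 33625566009/1219965184, det = 121550625/19519442944
char-poly roots: 441/16 and 275625/1219965184
so κ_2 = √((441/16) / (275625/1219965184)) = 349.2800
κ_2(A)·‖δb‖/‖b‖ = 0.6704


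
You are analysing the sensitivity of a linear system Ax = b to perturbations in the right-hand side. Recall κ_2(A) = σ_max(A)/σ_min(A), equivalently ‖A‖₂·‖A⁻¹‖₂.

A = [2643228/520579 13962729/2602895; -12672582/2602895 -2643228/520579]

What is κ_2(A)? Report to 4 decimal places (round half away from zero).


M = AᵀA = [398645292564/8055960025 83713673988/1611192005; 83713673988/1611192005 439505538201/8055960025]. tr(M)=199322433/1915805, det(M)=27060804/239475625
eigenvalues of AᵀA: λ = (tr ± √(tr²−4·det))/2 = 2601/25, 10404/9579025
κ = σ_max/σ_min = (51/5)/(102/3095) = 309.5000

309.5000


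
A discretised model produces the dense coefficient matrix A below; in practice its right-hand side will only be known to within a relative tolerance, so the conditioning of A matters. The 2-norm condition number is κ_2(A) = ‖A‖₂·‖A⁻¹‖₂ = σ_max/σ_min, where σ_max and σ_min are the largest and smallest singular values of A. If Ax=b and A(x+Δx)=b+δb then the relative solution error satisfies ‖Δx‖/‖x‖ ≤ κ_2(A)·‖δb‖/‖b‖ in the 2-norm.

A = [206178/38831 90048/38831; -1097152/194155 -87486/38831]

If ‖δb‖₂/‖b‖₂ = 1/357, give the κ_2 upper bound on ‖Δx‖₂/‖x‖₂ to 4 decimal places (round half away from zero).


0.1731

form AᵀA = [2694978244/44823025 224512512/8964605; 224512512/8964605 18742500/1792921] with trace 18719176/265225 and determinant 345744/265225
λ_max, λ_min = (18719176/265225 ± √350040750309376/70344300625)/2 = 1764/25, 196/10609
κ = σ_max/σ_min = (42/5)/(14/103) = 61.8000
perturbation bound = 61.8000·1/357 = 0.1731


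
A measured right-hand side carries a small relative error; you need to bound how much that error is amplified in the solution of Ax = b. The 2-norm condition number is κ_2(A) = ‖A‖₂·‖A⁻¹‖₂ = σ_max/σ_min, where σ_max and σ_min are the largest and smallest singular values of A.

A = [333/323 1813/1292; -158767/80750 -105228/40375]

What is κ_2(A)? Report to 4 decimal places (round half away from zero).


190.0000

AᵀA = [111202501/22562500 148258593/22562500; 148258593/22562500 790746721/90250000]; tr = 49422269/3610000, det = 1874161/361000000
λ_max, λ_min = (49422269/3610000 ± √2442290044259961/13032100000000)/2 = 1369/100, 1369/3610000
so κ_2 = √((1369/100) / (1369/3610000)) = 190.0000


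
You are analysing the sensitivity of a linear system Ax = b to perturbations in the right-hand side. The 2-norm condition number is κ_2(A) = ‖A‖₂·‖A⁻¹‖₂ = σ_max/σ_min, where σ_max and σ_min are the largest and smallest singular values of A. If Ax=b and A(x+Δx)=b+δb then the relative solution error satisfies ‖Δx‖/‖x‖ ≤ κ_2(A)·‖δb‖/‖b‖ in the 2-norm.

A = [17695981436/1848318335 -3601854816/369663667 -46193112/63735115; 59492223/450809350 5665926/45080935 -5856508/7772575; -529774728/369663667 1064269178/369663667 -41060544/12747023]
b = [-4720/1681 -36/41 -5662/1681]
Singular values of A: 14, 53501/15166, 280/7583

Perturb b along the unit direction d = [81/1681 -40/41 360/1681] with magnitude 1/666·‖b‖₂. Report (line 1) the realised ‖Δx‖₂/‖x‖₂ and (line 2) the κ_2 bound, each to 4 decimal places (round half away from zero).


σ_max = 14, σ_min = 280/7583
κ = σ_max/σ_min = 14/(280/7583) = 379.1500
worst-case relative error ≤ 379.1500 × 1/666 = 0.5693
solve Ax = b  →  x = [-0.3284 -0.1155 1.0885]
‖b‖ = 4.4721, ‖x‖ = 1.1428
re-solving with b+δb shifts x by Δx of norm 0.1819
realised ‖Δx‖/‖x‖ = 0.1591
realised/bound (from unrounded values) ≈ 0.2795

0.1591
0.5693


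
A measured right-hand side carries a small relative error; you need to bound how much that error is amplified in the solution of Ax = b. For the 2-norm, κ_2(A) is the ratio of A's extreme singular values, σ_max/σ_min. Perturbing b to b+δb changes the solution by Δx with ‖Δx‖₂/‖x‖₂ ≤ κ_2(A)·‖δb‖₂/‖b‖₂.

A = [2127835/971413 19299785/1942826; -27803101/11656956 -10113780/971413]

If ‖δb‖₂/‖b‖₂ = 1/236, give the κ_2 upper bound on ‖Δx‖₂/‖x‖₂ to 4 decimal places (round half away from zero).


1.0386

form AᵀA = [1694409753361/161575057296 104557073905/2244098018; 104557073905/2244098018 929412466825/4488196036] with trace 20912110981/96118416 and determinant 302934025/384473664
solving λ² − 20912110981/96118416·λ + 302934025/384473664 = 0 gives λ = 3481/16, 87025/24029604
so κ_2 = √((3481/16) / (87025/24029604)) = 245.1000
perturbation bound = 245.1000·1/236 = 1.0386


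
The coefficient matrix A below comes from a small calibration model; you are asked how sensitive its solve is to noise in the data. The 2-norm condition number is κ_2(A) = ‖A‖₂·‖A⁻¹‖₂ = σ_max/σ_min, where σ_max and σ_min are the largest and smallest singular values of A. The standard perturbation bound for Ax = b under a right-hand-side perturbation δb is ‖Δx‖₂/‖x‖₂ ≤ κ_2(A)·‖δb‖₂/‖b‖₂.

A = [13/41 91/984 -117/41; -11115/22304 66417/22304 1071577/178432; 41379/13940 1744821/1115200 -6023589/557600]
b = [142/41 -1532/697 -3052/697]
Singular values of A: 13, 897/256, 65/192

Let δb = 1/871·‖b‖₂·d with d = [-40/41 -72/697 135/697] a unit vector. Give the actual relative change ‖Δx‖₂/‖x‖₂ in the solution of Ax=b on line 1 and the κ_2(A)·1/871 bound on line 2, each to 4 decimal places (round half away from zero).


0.0017
0.0441

σ_max = 13, σ_min = 65/192
condition number: 13 ÷ (65/192) = 38.4000
κ_2(A)·‖δb‖/‖b‖ = 0.0441
solve Ax = b  →  x = [-11.4117 2.2124 -2.4099]
2-norm of b is 6.0000; of x, 11.8714
with δb = [-0.0067 -0.0007 0.0013], A·Δx = δb → ‖Δx‖ = 0.0203
dividing the unrounded norms, ‖Δx‖/‖x‖ = 0.0017
tightness: 0.0017 against a bound of 0.0441 (unrounded ratio ≈ 0.0389)
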